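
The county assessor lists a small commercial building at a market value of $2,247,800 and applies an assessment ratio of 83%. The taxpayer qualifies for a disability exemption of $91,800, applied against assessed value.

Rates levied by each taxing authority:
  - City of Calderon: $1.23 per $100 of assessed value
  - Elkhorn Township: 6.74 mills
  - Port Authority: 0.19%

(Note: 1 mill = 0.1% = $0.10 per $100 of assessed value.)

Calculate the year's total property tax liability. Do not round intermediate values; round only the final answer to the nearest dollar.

Assessed value = $2,247,800 × 0.83 = $1,865,674
Taxable value = $1,865,674 − $91,800 = $1,773,874
City of Calderon: $1,773,874 × 0.0123 = $21,818.6502
Elkhorn Township: $1,773,874 × 0.00674 = $11,955.91076
Port Authority: $1,773,874 × 0.0019 = $3,370.3606
Total = $37,144.92156

$37,145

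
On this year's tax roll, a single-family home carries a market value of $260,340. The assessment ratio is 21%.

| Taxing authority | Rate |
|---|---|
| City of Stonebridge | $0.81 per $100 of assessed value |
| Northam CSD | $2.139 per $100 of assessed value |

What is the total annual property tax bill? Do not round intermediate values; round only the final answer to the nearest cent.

Assessed value = $260,340 × 0.21 = $54,671.4
City of Stonebridge: $54,671.4 × 0.0081 = $442.83834
Northam CSD: $54,671.4 × 0.02139 = $1,169.421246
Total = $442.83834 + $1,169.421246 = $1,612.259586

$1,612.26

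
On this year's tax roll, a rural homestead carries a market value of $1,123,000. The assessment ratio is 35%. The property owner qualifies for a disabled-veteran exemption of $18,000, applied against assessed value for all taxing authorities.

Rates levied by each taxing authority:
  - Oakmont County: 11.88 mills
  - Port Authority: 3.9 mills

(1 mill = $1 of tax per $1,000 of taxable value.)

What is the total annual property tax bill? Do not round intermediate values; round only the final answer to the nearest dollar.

Assessed value = $1,123,000 × 0.35 = $393,050
Taxable value = $393,050 − $18,000 = $375,050
Oakmont County: $375,050 × 0.01188 = $4,455.594
Port Authority: $375,050 × 0.0039 = $1,462.695
Total = $4,455.594 + $1,462.695 = $5,918.289

$5,918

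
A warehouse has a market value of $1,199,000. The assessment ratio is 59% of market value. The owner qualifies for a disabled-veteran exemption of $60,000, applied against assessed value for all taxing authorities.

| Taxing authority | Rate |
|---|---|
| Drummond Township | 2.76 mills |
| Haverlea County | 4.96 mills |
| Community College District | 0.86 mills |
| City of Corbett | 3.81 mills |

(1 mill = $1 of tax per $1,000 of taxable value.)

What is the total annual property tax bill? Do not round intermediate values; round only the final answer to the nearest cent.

Assessed value = $1,199,000 × 0.59 = $707,410
Taxable value = $707,410 − $60,000 = $647,410
Drummond Township: $647,410 × 0.00276 = $1,786.8516
Haverlea County: $647,410 × 0.00496 = $3,211.1536
Community College District: $647,410 × 0.00086 = $556.7726
City of Corbett: $647,410 × 0.00381 = $2,466.6321
Total = $1,786.8516 + $3,211.1536 + $556.7726 + $2,466.6321 = $8,021.4099

$8,021.41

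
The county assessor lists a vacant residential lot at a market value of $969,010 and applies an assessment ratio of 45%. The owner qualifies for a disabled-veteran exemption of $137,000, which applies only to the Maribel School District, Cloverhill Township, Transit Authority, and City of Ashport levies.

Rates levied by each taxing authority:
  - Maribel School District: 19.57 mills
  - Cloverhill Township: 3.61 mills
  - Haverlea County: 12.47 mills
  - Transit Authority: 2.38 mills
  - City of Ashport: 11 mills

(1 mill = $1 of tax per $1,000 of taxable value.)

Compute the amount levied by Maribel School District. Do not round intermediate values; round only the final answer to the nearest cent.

Assessed value = $969,010 × 0.45 = $436,054.5
Maribel School District taxable value = $436,054.5 − $137,000 = $299,054.5
Maribel School District levy = $299,054.5 × 0.01957 = $5,852.496565

$5,852.50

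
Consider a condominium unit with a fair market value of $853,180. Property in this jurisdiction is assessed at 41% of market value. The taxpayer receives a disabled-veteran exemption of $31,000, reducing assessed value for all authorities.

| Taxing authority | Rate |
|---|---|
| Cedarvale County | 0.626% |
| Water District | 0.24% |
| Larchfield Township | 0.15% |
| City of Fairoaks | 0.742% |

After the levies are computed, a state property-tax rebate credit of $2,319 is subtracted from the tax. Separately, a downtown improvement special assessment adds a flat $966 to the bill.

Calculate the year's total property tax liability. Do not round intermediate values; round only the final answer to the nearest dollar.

Assessed value = $853,180 × 0.41 = $349,803.8
Taxable value = $349,803.8 − $31,000 = $318,803.8
Cedarvale County: $318,803.8 × 0.00626 = $1,995.711788
Water District: $318,803.8 × 0.0024 = $765.12912
Larchfield Township: $318,803.8 × 0.0015 = $478.2057
City of Fairoaks: $318,803.8 × 0.00742 = $2,365.524196
Levies subtotal = $5,604.570804
After credit = $5,604.570804 − $2,319 = $3,285.570804
Total = $3,285.570804 + $966 = $4,251.570804

$4,252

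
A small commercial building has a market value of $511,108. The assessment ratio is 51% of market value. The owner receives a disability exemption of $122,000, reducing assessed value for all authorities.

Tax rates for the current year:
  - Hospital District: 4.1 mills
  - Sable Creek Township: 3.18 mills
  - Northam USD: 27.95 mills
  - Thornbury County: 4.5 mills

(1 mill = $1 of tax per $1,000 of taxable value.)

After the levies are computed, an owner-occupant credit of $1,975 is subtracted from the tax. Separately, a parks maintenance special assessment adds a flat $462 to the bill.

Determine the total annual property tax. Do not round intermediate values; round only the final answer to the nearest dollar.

Assessed value = $511,108 × 0.51 = $260,665.08
Taxable value = $260,665.08 − $122,000 = $138,665.08
Hospital District: $138,665.08 × 0.0041 = $568.526828
Sable Creek Township: $138,665.08 × 0.00318 = $440.9549544
Northam USD: $138,665.08 × 0.02795 = $3,875.688986
Thornbury County: $138,665.08 × 0.0045 = $623.99286
Levies subtotal = $5,509.1636284
After credit = $5,509.1636284 − $1,975 = $3,534.1636284
Total = $3,534.1636284 + $462 = $3,996.1636284

$3,996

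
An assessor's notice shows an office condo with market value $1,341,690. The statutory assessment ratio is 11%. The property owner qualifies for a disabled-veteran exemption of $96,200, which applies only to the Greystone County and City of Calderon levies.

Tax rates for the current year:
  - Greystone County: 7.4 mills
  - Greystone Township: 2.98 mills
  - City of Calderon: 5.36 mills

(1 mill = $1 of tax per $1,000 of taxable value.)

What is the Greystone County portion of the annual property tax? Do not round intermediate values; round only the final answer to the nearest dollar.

Assessed value = $1,341,690 × 0.11 = $147,585.9
Greystone County taxable value = $147,585.9 − $96,200 = $51,385.9
Greystone County levy = $51,385.9 × 0.0074 = $380.25566

$380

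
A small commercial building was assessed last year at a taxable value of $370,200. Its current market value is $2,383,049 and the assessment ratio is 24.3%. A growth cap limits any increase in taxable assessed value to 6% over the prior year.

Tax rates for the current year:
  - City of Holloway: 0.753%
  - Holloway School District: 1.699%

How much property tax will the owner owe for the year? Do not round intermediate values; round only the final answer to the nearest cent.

$9,621.94

Uncapped assessed value = $2,383,049 × 0.243 = $579,080.907
Cap limit = $370,200 × 1.06 = $392,412
Taxable assessed value = min($579,080.907, $392,412) = $392,412 (cap binds)
City of Holloway: $392,412 × 0.00753 = $2,954.86236
Holloway School District: $392,412 × 0.01699 = $6,667.07988
Total = $9,621.94224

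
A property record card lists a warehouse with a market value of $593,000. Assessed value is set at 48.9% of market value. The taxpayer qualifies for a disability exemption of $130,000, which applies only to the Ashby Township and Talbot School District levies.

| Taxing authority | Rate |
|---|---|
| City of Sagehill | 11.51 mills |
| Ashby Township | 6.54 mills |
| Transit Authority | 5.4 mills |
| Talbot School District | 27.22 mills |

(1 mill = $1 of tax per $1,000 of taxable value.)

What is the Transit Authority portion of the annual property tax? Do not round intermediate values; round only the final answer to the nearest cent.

Assessed value = $593,000 × 0.489 = $289,977
Transit Authority taxable value = $289,977 (exemption does not apply)
Transit Authority levy = $289,977 × 0.0054 = $1,565.8758

$1,565.88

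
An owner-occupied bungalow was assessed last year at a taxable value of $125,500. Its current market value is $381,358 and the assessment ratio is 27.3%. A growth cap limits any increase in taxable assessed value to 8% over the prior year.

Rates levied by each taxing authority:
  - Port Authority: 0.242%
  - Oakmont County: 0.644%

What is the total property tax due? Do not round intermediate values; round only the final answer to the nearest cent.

$922.42

Uncapped assessed value = $381,358 × 0.273 = $104,110.734
Cap limit = $125,500 × 1.08 = $135,540
Taxable assessed value = min($104,110.734, $135,540) = $104,110.734 (cap does not bind)
Port Authority: $104,110.734 × 0.00242 = $251.94797628
Oakmont County: $104,110.734 × 0.00644 = $670.47312696
Total = $922.42110324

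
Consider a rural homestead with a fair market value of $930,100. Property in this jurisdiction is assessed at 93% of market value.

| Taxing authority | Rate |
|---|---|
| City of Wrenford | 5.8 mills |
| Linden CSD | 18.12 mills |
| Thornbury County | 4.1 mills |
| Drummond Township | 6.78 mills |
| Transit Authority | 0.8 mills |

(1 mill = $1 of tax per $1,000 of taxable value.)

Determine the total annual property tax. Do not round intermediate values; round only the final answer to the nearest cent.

Assessed value = $930,100 × 0.93 = $864,993
City of Wrenford: $864,993 × 0.0058 = $5,016.9594
Linden CSD: $864,993 × 0.01812 = $15,673.67316
Thornbury County: $864,993 × 0.0041 = $3,546.4713
Drummond Township: $864,993 × 0.00678 = $5,864.65254
Transit Authority: $864,993 × 0.0008 = $691.9944
Total = $5,016.9594 + $15,673.67316 + $3,546.4713 + $5,864.65254 + $691.9944 = $30,793.7508

$30,793.75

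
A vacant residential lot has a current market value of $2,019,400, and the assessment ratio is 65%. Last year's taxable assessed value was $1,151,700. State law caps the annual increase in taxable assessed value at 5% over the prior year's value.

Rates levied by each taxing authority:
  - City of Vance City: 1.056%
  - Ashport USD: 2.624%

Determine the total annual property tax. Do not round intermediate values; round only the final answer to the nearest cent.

Uncapped assessed value = $2,019,400 × 0.65 = $1,312,610
Cap limit = $1,151,700 × 1.05 = $1,209,285
Taxable assessed value = min($1,312,610, $1,209,285) = $1,209,285 (cap binds)
City of Vance City: $1,209,285 × 0.01056 = $12,770.0496
Ashport USD: $1,209,285 × 0.02624 = $31,731.6384
Total = $44,501.688

$44,501.69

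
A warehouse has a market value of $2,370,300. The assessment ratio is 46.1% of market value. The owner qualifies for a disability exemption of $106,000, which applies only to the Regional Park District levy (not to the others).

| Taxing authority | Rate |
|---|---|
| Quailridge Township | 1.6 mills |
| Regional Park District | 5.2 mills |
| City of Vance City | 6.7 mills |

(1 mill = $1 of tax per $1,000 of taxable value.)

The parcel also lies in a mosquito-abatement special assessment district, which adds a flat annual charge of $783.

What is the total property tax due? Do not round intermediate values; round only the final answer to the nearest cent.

$14,983.36

Assessed value = $2,370,300 × 0.461 = $1,092,708.3
Quailridge Township: $1,092,708.3 × 0.0016 = $1,748.33328
Regional Park District: ($1,092,708.3 − $106,000) × 0.0052 = $986,708.3 × 0.0052 = $5,130.88316
City of Vance City: $1,092,708.3 × 0.0067 = $7,321.14561
Levies subtotal = $14,200.36205
Total = $14,200.36205 + $783 = $14,983.36205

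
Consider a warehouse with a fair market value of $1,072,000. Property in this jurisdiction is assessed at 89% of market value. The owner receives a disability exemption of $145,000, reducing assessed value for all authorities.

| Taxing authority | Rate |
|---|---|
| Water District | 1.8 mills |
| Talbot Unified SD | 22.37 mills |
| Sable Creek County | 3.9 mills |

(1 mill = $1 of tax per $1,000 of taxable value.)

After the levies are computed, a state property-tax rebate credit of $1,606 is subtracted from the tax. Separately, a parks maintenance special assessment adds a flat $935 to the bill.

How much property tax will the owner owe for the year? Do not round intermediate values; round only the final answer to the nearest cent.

Assessed value = $1,072,000 × 0.89 = $954,080
Taxable value = $954,080 − $145,000 = $809,080
Water District: $809,080 × 0.0018 = $1,456.344
Talbot Unified SD: $809,080 × 0.02237 = $18,099.1196
Sable Creek County: $809,080 × 0.0039 = $3,155.412
Levies subtotal = $22,710.8756
After credit = $22,710.8756 − $1,606 = $21,104.8756
Total = $21,104.8756 + $935 = $22,039.8756

$22,039.88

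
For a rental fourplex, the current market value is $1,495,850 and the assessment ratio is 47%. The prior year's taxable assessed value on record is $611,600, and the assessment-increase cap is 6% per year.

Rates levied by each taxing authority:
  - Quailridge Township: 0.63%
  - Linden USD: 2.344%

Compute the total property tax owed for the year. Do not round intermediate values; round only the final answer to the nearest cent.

Uncapped assessed value = $1,495,850 × 0.47 = $703,049.5
Cap limit = $611,600 × 1.06 = $648,296
Taxable assessed value = min($703,049.5, $648,296) = $648,296 (cap binds)
Quailridge Township: $648,296 × 0.0063 = $4,084.2648
Linden USD: $648,296 × 0.02344 = $15,196.05824
Total = $19,280.32304

$19,280.32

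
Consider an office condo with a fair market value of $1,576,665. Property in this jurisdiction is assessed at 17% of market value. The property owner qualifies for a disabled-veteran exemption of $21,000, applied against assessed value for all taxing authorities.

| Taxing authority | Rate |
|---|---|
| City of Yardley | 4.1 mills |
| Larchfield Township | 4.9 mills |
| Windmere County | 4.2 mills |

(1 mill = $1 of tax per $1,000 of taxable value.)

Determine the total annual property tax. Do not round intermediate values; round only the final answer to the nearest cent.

$3,260.84

Assessed value = $1,576,665 × 0.17 = $268,033.05
Taxable value = $268,033.05 − $21,000 = $247,033.05
City of Yardley: $247,033.05 × 0.0041 = $1,012.835505
Larchfield Township: $247,033.05 × 0.0049 = $1,210.461945
Windmere County: $247,033.05 × 0.0042 = $1,037.53881
Total = $1,012.835505 + $1,210.461945 + $1,037.53881 = $3,260.83626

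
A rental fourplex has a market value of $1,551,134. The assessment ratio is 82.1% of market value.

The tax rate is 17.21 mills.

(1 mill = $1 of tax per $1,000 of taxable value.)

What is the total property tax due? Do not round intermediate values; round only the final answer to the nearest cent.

Assessed value = $1,551,134 × 0.821 = $1,273,481.014
Tax = $1,273,481.014 × 0.01721 = $21,916.60825094

$21,916.61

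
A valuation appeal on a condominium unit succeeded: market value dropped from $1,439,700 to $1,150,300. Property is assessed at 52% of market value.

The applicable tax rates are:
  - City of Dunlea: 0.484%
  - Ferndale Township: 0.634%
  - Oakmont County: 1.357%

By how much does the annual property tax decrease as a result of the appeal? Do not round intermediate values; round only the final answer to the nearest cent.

Old assessed value = $1,439,700 × 0.52 = $748,644
New assessed value = $1,150,300 × 0.52 = $598,156
Combined rate = 0.00484 + 0.00634 + 0.01357 = 0.02475
Old tax = $748,644 × 0.02475 = $18,528.939
New tax = $598,156 × 0.02475 = $14,804.361
Reduction = $18,528.939 − $14,804.361 = $3,724.578

$3,724.58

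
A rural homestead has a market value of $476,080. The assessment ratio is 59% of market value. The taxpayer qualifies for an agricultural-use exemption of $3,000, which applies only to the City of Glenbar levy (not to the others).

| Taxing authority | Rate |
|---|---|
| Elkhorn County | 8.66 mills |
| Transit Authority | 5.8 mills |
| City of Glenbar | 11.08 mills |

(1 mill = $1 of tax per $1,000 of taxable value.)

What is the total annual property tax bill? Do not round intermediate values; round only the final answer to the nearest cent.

$7,140.62

Assessed value = $476,080 × 0.59 = $280,887.2
Elkhorn County: $280,887.2 × 0.00866 = $2,432.483152
Transit Authority: $280,887.2 × 0.0058 = $1,629.14576
City of Glenbar: ($280,887.2 − $3,000) × 0.01108 = $277,887.2 × 0.01108 = $3,078.990176
Total = $7,140.619088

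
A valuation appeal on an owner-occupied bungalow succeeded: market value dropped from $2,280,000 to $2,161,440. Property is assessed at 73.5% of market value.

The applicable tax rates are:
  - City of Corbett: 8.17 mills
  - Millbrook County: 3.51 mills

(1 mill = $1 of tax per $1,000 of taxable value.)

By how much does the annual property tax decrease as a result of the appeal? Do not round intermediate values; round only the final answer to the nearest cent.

Old assessed value = $2,280,000 × 0.735 = $1,675,800
New assessed value = $2,161,440 × 0.735 = $1,588,658.4
Combined rate = 0.00817 + 0.00351 = 0.01168
Old tax = $1,675,800 × 0.01168 = $19,573.344
New tax = $1,588,658.4 × 0.01168 = $18,555.530112
Reduction = $19,573.344 − $18,555.530112 = $1,017.813888

$1,017.81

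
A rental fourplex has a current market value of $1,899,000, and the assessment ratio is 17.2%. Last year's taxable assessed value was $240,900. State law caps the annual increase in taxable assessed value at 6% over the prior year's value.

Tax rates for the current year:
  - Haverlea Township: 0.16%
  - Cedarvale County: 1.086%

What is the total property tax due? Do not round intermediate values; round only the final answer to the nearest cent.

$3,181.71

Uncapped assessed value = $1,899,000 × 0.172 = $326,628
Cap limit = $240,900 × 1.06 = $255,354
Taxable assessed value = min($326,628, $255,354) = $255,354 (cap binds)
Haverlea Township: $255,354 × 0.0016 = $408.5664
Cedarvale County: $255,354 × 0.01086 = $2,773.14444
Total = $3,181.71084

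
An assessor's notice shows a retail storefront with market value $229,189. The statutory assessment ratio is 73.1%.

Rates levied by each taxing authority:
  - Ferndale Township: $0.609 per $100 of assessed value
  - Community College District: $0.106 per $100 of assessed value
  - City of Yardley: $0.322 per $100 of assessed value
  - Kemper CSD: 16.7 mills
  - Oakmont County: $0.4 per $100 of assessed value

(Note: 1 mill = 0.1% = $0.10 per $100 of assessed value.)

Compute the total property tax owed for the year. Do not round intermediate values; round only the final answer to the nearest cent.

$5,205.38

Assessed value = $229,189 × 0.731 = $167,537.159
Ferndale Township: $167,537.159 × 0.00609 = $1,020.30129831
Community College District: $167,537.159 × 0.00106 = $177.58938854
City of Yardley: $167,537.159 × 0.00322 = $539.46965198
Kemper CSD: $167,537.159 × 0.0167 = $2,797.8705553
Oakmont County: $167,537.159 × 0.004 = $670.148636
Total = $5,205.37953013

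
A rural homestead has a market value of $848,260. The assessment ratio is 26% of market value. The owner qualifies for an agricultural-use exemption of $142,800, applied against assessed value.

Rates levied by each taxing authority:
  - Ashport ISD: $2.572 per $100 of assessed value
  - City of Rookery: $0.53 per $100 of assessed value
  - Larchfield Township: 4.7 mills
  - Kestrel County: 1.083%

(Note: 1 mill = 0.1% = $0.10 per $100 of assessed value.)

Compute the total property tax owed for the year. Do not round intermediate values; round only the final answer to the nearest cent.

$3,619.15

Assessed value = $848,260 × 0.26 = $220,547.6
Taxable value = $220,547.6 − $142,800 = $77,747.6
Ashport ISD: $77,747.6 × 0.02572 = $1,999.668272
City of Rookery: $77,747.6 × 0.0053 = $412.06228
Larchfield Township: $77,747.6 × 0.0047 = $365.41372
Kestrel County: $77,747.6 × 0.01083 = $842.006508
Total = $3,619.15078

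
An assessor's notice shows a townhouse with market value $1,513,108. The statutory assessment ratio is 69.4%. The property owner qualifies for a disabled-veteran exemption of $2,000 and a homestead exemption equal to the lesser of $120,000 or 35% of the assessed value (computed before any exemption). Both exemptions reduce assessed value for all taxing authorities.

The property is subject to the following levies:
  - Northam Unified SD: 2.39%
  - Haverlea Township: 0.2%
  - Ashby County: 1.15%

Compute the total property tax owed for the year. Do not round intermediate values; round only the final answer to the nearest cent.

$34,710.83

Assessed value = $1,513,108 × 0.694 = $1,050,096.952
Homestead exemption = min($120,000, 35% × $1,050,096.952) = min($120,000, $367,533.9332) = $120,000 (dollar cap binds)
Taxable value = $1,050,096.952 − $2,000 − $120,000 = $928,096.952
Northam Unified SD: $928,096.952 × 0.0239 = $22,181.5171528
Haverlea Township: $928,096.952 × 0.002 = $1,856.193904
Ashby County: $928,096.952 × 0.0115 = $10,673.114948
Total = $34,710.8260048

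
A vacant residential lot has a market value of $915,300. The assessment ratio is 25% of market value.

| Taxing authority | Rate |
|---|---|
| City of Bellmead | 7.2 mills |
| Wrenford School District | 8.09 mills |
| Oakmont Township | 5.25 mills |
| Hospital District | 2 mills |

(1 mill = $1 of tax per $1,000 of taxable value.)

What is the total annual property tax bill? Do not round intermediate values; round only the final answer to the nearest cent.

Assessed value = $915,300 × 0.25 = $228,825
City of Bellmead: $228,825 × 0.0072 = $1,647.54
Wrenford School District: $228,825 × 0.00809 = $1,851.19425
Oakmont Township: $228,825 × 0.00525 = $1,201.33125
Hospital District: $228,825 × 0.002 = $457.65
Total = $1,647.54 + $1,851.19425 + $1,201.33125 + $457.65 = $5,157.7155

$5,157.72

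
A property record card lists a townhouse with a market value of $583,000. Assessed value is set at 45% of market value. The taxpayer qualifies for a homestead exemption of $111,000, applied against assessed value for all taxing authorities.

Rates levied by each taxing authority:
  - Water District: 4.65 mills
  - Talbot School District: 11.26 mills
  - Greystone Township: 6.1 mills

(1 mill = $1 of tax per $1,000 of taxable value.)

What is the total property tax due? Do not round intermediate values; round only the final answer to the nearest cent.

$3,331.21

Assessed value = $583,000 × 0.45 = $262,350
Taxable value = $262,350 − $111,000 = $151,350
Water District: $151,350 × 0.00465 = $703.7775
Talbot School District: $151,350 × 0.01126 = $1,704.201
Greystone Township: $151,350 × 0.0061 = $923.235
Total = $703.7775 + $1,704.201 + $923.235 = $3,331.2135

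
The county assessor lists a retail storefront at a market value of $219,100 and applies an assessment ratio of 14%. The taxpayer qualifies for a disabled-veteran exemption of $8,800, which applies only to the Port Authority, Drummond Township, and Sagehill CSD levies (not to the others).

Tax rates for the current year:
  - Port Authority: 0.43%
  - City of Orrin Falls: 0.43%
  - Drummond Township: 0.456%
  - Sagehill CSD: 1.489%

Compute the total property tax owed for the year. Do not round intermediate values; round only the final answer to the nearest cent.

$651.41

Assessed value = $219,100 × 0.14 = $30,674
Port Authority: ($30,674 − $8,800) × 0.0043 = $21,874 × 0.0043 = $94.0582
City of Orrin Falls: $30,674 × 0.0043 = $131.8982
Drummond Township: ($30,674 − $8,800) × 0.00456 = $21,874 × 0.00456 = $99.74544
Sagehill CSD: ($30,674 − $8,800) × 0.01489 = $21,874 × 0.01489 = $325.70386
Total = $651.4057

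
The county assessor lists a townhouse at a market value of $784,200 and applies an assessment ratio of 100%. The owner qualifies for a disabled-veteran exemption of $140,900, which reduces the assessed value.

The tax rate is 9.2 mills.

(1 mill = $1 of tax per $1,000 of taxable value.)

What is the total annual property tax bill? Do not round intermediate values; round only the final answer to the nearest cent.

Assessed value = $784,200 × 1 = $784,200
Taxable value = $784,200 − $140,900 = $643,300
Tax = $643,300 × 0.0092 = $5,918.36

$5,918.36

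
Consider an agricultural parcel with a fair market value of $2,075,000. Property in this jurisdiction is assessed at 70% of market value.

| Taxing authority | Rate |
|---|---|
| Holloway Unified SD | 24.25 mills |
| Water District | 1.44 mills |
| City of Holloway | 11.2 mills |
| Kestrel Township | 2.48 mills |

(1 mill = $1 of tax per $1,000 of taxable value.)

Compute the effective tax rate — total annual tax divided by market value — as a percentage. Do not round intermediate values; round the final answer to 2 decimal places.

2.76%

Assessed value = $2,075,000 × 0.7 = $1,452,500
Holloway Unified SD: $1,452,500 × 0.02425 = $35,223.125
Water District: $1,452,500 × 0.00144 = $2,091.6
City of Holloway: $1,452,500 × 0.0112 = $16,268
Kestrel Township: $1,452,500 × 0.00248 = $3,602.2
Total tax = $57,184.925
Effective rate = $57,184.925 ÷ $2,075,000 = 2.76% of market value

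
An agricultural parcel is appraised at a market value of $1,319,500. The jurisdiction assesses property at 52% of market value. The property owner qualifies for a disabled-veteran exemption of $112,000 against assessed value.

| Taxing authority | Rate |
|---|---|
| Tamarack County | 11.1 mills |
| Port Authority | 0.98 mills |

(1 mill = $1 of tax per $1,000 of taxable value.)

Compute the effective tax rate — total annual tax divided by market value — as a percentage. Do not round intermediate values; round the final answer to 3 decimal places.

Assessed value = $1,319,500 × 0.52 = $686,140
Taxable value = $686,140 − $112,000 = $574,140
Tamarack County: $574,140 × 0.0111 = $6,372.954
Port Authority: $574,140 × 0.00098 = $562.6572
Total tax = $6,935.6112
Effective rate = $6,935.6112 ÷ $1,319,500 = 0.526% of market value

0.526%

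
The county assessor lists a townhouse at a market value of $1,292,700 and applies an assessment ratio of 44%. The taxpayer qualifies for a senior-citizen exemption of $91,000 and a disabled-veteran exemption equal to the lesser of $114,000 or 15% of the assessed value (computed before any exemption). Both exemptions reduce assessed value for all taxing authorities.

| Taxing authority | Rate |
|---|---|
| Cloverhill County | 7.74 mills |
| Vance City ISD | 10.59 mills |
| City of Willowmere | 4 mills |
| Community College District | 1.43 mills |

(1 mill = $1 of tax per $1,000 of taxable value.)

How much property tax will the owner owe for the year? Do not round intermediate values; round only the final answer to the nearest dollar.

Assessed value = $1,292,700 × 0.44 = $568,788
Disabled-veteran exemption = min($114,000, 15% × $568,788) = min($114,000, $85,318.2) = $85,318.2 (percentage binds)
Taxable value = $568,788 − $91,000 − $85,318.2 = $392,469.8
Cloverhill County: $392,469.8 × 0.00774 = $3,037.716252
Vance City ISD: $392,469.8 × 0.01059 = $4,156.255182
City of Willowmere: $392,469.8 × 0.004 = $1,569.8792
Community College District: $392,469.8 × 0.00143 = $561.231814
Total = $9,325.082448

$9,325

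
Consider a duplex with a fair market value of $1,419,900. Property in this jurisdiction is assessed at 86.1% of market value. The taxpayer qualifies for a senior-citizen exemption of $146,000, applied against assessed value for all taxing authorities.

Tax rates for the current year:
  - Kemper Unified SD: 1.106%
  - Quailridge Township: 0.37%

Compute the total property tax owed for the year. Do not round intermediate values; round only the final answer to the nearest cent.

$15,889.64

Assessed value = $1,419,900 × 0.861 = $1,222,533.9
Taxable value = $1,222,533.9 − $146,000 = $1,076,533.9
Kemper Unified SD: $1,076,533.9 × 0.01106 = $11,906.464934
Quailridge Township: $1,076,533.9 × 0.0037 = $3,983.17543
Total = $11,906.464934 + $3,983.17543 = $15,889.640364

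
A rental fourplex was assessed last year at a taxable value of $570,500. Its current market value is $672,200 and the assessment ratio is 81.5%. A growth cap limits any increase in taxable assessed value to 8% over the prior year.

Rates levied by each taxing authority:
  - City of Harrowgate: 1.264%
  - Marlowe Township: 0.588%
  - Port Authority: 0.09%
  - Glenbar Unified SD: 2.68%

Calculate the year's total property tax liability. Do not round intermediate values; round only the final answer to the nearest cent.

Uncapped assessed value = $672,200 × 0.815 = $547,843
Cap limit = $570,500 × 1.08 = $616,140
Taxable assessed value = min($547,843, $616,140) = $547,843 (cap does not bind)
City of Harrowgate: $547,843 × 0.01264 = $6,924.73552
Marlowe Township: $547,843 × 0.00588 = $3,221.31684
Port Authority: $547,843 × 0.0009 = $493.0587
Glenbar Unified SD: $547,843 × 0.0268 = $14,682.1924
Total = $25,321.30346

$25,321.30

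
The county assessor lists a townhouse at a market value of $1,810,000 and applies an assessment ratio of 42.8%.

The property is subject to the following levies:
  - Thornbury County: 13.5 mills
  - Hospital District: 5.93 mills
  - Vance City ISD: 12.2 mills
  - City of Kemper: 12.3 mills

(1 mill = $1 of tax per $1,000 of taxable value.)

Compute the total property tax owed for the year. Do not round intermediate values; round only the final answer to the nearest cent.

$34,031.69

Assessed value = $1,810,000 × 0.428 = $774,680
Thornbury County: $774,680 × 0.0135 = $10,458.18
Hospital District: $774,680 × 0.00593 = $4,593.8524
Vance City ISD: $774,680 × 0.0122 = $9,451.096
City of Kemper: $774,680 × 0.0123 = $9,528.564
Total = $10,458.18 + $4,593.8524 + $9,451.096 + $9,528.564 = $34,031.6924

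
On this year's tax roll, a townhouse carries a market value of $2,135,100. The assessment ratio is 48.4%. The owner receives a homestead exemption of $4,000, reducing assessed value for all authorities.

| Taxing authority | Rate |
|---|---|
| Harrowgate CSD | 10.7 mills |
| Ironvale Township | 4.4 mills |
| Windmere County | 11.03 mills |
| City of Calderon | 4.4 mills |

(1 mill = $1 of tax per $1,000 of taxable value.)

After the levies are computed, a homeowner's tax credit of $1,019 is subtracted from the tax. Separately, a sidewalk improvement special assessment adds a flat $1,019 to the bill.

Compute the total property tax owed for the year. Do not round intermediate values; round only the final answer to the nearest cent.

Assessed value = $2,135,100 × 0.484 = $1,033,388.4
Taxable value = $1,033,388.4 − $4,000 = $1,029,388.4
Harrowgate CSD: $1,029,388.4 × 0.0107 = $11,014.45588
Ironvale Township: $1,029,388.4 × 0.0044 = $4,529.30896
Windmere County: $1,029,388.4 × 0.01103 = $11,354.154052
City of Calderon: $1,029,388.4 × 0.0044 = $4,529.30896
Levies subtotal = $31,427.227852
After credit = $31,427.227852 − $1,019 = $30,408.227852
Total = $30,408.227852 + $1,019 = $31,427.227852

$31,427.23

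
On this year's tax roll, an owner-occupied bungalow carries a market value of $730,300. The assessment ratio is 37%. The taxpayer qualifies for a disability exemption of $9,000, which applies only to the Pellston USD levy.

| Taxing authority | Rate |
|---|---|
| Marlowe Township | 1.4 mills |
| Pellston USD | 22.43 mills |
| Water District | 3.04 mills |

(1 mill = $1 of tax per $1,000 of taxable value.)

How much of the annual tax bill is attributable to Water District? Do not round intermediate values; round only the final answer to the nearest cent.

$821.44

Assessed value = $730,300 × 0.37 = $270,211
Water District taxable value = $270,211 (exemption does not apply)
Water District levy = $270,211 × 0.00304 = $821.44144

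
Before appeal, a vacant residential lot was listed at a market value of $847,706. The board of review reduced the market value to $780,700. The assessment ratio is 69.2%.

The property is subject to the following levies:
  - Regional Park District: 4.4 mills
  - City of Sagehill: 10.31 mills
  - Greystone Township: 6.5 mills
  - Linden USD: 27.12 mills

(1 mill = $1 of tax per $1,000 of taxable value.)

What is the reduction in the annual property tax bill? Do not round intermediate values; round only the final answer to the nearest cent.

Old assessed value = $847,706 × 0.692 = $586,612.552
New assessed value = $780,700 × 0.692 = $540,244.4
Combined rate = 0.0044 + 0.01031 + 0.0065 + 0.02712 = 0.04833
Old tax = $586,612.552 × 0.04833 = $28,350.98463816
New tax = $540,244.4 × 0.04833 = $26,110.011852
Reduction = $28,350.98463816 − $26,110.011852 = $2,240.97278616

$2,240.97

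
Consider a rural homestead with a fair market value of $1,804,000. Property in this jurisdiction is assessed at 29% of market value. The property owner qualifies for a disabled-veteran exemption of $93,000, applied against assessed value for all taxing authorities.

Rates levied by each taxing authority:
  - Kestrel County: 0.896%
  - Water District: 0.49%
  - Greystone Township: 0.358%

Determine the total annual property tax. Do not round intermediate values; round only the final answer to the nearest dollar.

Assessed value = $1,804,000 × 0.29 = $523,160
Taxable value = $523,160 − $93,000 = $430,160
Kestrel County: $430,160 × 0.00896 = $3,854.2336
Water District: $430,160 × 0.0049 = $2,107.784
Greystone Township: $430,160 × 0.00358 = $1,539.9728
Total = $3,854.2336 + $2,107.784 + $1,539.9728 = $7,501.9904

$7,502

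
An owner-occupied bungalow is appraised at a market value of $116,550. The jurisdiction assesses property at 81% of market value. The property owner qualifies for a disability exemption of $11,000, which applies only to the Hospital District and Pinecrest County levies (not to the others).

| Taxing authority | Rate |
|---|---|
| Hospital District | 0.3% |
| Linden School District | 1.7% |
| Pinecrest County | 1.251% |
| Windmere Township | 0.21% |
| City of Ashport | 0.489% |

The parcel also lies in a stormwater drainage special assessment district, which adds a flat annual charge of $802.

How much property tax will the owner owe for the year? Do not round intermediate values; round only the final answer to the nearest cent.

Assessed value = $116,550 × 0.81 = $94,405.5
Hospital District: ($94,405.5 − $11,000) × 0.003 = $83,405.5 × 0.003 = $250.2165
Linden School District: $94,405.5 × 0.017 = $1,604.8935
Pinecrest County: ($94,405.5 − $11,000) × 0.01251 = $83,405.5 × 0.01251 = $1,043.402805
Windmere Township: $94,405.5 × 0.0021 = $198.25155
City of Ashport: $94,405.5 × 0.00489 = $461.642895
Levies subtotal = $3,558.40725
Total = $3,558.40725 + $802 = $4,360.40725

$4,360.41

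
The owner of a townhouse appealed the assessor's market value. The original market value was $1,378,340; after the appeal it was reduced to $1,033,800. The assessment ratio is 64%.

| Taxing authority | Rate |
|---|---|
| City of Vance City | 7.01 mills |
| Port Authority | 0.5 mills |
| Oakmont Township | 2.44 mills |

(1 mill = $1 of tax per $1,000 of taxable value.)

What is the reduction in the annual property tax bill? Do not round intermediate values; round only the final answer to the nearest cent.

Old assessed value = $1,378,340 × 0.64 = $882,137.6
New assessed value = $1,033,800 × 0.64 = $661,632
Combined rate = 0.00701 + 0.0005 + 0.00244 = 0.00995
Old tax = $882,137.6 × 0.00995 = $8,777.26912
New tax = $661,632 × 0.00995 = $6,583.2384
Reduction = $8,777.26912 − $6,583.2384 = $2,194.03072

$2,194.03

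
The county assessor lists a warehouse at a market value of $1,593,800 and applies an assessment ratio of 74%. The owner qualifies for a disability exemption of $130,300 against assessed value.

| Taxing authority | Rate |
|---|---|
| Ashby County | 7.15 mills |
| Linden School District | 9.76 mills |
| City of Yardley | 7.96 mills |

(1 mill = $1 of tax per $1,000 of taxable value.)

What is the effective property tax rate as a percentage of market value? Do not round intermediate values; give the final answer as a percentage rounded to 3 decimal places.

1.637%

Assessed value = $1,593,800 × 0.74 = $1,179,412
Taxable value = $1,179,412 − $130,300 = $1,049,112
Ashby County: $1,049,112 × 0.00715 = $7,501.1508
Linden School District: $1,049,112 × 0.00976 = $10,239.33312
City of Yardley: $1,049,112 × 0.00796 = $8,350.93152
Total tax = $26,091.41544
Effective rate = $26,091.41544 ÷ $1,593,800 = 1.637% of market value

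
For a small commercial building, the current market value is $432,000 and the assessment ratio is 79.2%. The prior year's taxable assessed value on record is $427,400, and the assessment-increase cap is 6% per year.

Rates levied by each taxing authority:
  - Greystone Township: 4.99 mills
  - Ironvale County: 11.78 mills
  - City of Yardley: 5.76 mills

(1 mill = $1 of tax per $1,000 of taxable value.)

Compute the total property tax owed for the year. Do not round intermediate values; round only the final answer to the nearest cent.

$7,708.50

Uncapped assessed value = $432,000 × 0.792 = $342,144
Cap limit = $427,400 × 1.06 = $453,044
Taxable assessed value = min($342,144, $453,044) = $342,144 (cap does not bind)
Greystone Township: $342,144 × 0.00499 = $1,707.29856
Ironvale County: $342,144 × 0.01178 = $4,030.45632
City of Yardley: $342,144 × 0.00576 = $1,970.74944
Total = $7,708.50432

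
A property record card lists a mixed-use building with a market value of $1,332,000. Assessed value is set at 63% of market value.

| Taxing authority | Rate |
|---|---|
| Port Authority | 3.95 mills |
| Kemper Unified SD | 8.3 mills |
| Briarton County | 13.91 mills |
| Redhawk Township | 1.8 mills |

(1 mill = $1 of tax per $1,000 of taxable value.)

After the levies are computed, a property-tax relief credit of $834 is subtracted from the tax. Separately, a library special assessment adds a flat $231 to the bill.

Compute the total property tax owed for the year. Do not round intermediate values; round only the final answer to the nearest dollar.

Assessed value = $1,332,000 × 0.63 = $839,160
Port Authority: $839,160 × 0.00395 = $3,314.682
Kemper Unified SD: $839,160 × 0.0083 = $6,965.028
Briarton County: $839,160 × 0.01391 = $11,672.7156
Redhawk Township: $839,160 × 0.0018 = $1,510.488
Levies subtotal = $23,462.9136
After credit = $23,462.9136 − $834 = $22,628.9136
Total = $22,628.9136 + $231 = $22,859.9136

$22,860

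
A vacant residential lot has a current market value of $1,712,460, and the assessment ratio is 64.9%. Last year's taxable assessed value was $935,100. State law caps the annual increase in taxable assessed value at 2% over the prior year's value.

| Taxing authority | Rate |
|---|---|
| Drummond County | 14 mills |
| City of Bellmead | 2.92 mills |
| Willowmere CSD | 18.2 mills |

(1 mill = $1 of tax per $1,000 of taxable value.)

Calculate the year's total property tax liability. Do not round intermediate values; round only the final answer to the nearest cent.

$33,497.53

Uncapped assessed value = $1,712,460 × 0.649 = $1,111,386.54
Cap limit = $935,100 × 1.02 = $953,802
Taxable assessed value = min($1,111,386.54, $953,802) = $953,802 (cap binds)
Drummond County: $953,802 × 0.014 = $13,353.228
City of Bellmead: $953,802 × 0.00292 = $2,785.10184
Willowmere CSD: $953,802 × 0.0182 = $17,359.1964
Total = $33,497.52624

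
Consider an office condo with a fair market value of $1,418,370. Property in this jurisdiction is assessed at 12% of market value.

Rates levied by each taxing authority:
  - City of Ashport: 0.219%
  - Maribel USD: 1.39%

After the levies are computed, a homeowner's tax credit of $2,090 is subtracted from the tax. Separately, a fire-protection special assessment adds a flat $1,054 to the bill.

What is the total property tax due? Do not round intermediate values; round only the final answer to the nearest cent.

$1,702.59

Assessed value = $1,418,370 × 0.12 = $170,204.4
City of Ashport: $170,204.4 × 0.00219 = $372.747636
Maribel USD: $170,204.4 × 0.0139 = $2,365.84116
Levies subtotal = $2,738.588796
After credit = $2,738.588796 − $2,090 = $648.588796
Total = $648.588796 + $1,054 = $1,702.588796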